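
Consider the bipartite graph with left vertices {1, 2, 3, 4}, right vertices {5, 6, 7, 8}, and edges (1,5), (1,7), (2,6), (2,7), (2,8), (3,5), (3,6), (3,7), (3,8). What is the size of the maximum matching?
3 (matching: (1,7), (2,8), (3,6); upper bound min(|L|,|R|) = min(4,4) = 4)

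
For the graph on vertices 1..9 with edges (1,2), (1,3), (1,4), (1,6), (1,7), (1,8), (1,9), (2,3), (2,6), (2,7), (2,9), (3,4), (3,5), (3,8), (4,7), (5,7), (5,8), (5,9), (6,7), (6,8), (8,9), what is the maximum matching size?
4 (matching: (1,6), (2,7), (3,5), (8,9); upper bound floor(n/2) = floor(9/2) = 4)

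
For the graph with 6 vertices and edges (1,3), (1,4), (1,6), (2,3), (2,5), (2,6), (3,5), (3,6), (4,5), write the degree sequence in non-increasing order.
[4, 3, 3, 3, 3, 2] (degrees: deg(1)=3, deg(2)=3, deg(3)=4, deg(4)=2, deg(5)=3, deg(6)=3)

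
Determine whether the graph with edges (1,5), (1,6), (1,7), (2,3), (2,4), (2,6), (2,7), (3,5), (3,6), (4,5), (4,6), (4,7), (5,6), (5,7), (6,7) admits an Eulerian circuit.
No (4 vertices have odd degree: {1, 3, 5, 7}; Eulerian circuit requires 0)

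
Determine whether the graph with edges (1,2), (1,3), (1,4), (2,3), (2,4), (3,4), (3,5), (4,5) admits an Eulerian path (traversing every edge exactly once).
Yes (the graph is connected and exactly 2 vertices have odd degree: {1, 2}; any Eulerian path must start and end at those)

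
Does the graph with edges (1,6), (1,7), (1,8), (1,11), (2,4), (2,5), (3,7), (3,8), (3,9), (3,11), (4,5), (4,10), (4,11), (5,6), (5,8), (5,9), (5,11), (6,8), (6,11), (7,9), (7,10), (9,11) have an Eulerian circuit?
Yes (the graph is connected and all 11 vertices have even degree)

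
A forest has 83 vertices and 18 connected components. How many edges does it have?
65 (Each of the 18 component trees on V_i vertices has V_i - 1 edges; summing gives V - C = 83 - 18 = 65)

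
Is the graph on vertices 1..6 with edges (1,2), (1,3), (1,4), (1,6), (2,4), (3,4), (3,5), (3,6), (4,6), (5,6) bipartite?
No (odd cycle of length 3: 3 -> 1 -> 6 -> 3)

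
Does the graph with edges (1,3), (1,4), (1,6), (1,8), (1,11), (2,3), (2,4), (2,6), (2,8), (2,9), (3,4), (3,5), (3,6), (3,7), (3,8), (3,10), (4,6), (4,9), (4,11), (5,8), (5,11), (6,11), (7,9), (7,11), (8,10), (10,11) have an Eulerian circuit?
No (8 vertices have odd degree: {1, 2, 5, 6, 7, 8, 9, 10}; Eulerian circuit requires 0)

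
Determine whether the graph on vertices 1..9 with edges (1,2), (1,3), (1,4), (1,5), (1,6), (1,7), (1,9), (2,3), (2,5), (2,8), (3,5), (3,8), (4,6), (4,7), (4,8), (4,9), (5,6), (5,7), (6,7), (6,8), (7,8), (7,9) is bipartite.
No (odd cycle of length 3: 5 -> 1 -> 2 -> 5)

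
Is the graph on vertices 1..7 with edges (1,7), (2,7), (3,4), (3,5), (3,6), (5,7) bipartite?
Yes. Partition: {1, 2, 4, 5, 6}, {3, 7}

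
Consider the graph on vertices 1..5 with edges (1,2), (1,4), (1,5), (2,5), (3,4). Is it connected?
Yes (BFS from 1 visits [1, 2, 4, 5, 3] — all 5 vertices reached)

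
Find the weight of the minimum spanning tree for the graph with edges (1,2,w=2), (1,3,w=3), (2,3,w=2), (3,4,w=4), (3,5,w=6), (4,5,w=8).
14 (MST edges: (1,2,w=2), (2,3,w=2), (3,4,w=4), (3,5,w=6); sum of weights 2 + 2 + 4 + 6 = 14)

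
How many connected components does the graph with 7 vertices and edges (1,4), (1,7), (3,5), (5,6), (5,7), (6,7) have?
2 (components: {1, 3, 4, 5, 6, 7}, {2})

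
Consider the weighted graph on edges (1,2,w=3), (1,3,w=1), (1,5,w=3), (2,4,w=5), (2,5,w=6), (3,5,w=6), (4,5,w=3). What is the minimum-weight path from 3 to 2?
4 (path: 3 -> 1 -> 2; weights 1 + 3 = 4)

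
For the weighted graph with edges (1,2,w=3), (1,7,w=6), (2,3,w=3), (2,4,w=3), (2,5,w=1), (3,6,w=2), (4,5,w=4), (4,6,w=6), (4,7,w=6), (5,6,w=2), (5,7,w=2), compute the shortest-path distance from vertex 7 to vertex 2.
3 (path: 7 -> 5 -> 2; weights 2 + 1 = 3)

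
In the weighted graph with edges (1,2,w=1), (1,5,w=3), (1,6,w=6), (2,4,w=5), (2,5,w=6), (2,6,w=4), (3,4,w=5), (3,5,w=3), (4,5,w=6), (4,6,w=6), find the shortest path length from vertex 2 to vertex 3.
7 (path: 2 -> 1 -> 5 -> 3; weights 1 + 3 + 3 = 7)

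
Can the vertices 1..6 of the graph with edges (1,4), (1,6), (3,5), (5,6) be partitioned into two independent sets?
Yes. Partition: {1, 2, 5}, {3, 4, 6}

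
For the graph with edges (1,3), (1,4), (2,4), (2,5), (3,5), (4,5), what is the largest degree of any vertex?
3 (attained at vertices 4, 5)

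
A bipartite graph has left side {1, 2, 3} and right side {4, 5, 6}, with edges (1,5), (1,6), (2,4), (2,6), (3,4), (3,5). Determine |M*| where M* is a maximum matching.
3 (matching: (1,6), (2,4), (3,5); upper bound min(|L|,|R|) = min(3,3) = 3)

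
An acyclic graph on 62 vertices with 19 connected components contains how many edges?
43 (Each of the 19 component trees on V_i vertices has V_i - 1 edges; summing gives V - C = 62 - 19 = 43)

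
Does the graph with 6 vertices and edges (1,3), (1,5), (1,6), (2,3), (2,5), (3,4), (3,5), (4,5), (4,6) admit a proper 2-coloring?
No (odd cycle of length 3: 3 -> 1 -> 5 -> 3)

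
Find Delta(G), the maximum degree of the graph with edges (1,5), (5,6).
2 (attained at vertex 5)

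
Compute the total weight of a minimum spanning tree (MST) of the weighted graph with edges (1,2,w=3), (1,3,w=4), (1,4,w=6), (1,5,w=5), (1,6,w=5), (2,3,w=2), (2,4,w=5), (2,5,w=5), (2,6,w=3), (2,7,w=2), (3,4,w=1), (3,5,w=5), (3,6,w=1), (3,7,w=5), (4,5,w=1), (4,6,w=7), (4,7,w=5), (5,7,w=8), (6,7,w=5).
10 (MST edges: (1,2,w=3), (2,3,w=2), (2,7,w=2), (3,4,w=1), (3,6,w=1), (4,5,w=1); sum of weights 3 + 2 + 2 + 1 + 1 + 1 = 10)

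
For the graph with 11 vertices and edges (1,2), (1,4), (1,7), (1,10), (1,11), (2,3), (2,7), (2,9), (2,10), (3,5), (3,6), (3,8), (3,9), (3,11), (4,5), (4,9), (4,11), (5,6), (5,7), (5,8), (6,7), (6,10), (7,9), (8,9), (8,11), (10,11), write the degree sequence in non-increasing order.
[6, 5, 5, 5, 5, 5, 5, 4, 4, 4, 4] (degrees: deg(1)=5, deg(2)=5, deg(3)=6, deg(4)=4, deg(5)=5, deg(6)=4, deg(7)=5, deg(8)=4, deg(9)=5, deg(10)=4, deg(11)=5)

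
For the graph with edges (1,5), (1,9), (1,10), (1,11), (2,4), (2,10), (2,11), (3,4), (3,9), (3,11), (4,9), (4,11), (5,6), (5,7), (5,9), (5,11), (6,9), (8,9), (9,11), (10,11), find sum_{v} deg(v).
40 (handshake: sum of degrees = 2|E| = 2 x 20 = 40)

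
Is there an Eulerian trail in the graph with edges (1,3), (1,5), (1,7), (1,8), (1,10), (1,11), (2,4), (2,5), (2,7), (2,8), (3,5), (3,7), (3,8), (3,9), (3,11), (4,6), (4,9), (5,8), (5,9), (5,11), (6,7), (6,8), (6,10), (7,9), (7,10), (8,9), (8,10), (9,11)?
Yes (the graph is connected and exactly 2 vertices have odd degree: {4, 8}; any Eulerian path must start and end at those)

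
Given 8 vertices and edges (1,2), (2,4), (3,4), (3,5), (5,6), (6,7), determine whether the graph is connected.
No, it has 2 components: {1, 2, 3, 4, 5, 6, 7}, {8}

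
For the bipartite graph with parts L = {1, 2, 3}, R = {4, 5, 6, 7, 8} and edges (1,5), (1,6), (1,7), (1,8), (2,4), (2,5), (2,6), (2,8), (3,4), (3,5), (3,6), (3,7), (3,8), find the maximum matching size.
3 (matching: (1,8), (2,6), (3,7); upper bound min(|L|,|R|) = min(3,5) = 3)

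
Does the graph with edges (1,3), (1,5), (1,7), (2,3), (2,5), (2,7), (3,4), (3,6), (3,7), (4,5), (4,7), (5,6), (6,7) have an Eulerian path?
No (6 vertices have odd degree: {1, 2, 3, 4, 6, 7}; Eulerian path requires 0 or 2)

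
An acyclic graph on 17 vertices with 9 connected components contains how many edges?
8 (Each of the 9 component trees on V_i vertices has V_i - 1 edges; summing gives V - C = 17 - 9 = 8)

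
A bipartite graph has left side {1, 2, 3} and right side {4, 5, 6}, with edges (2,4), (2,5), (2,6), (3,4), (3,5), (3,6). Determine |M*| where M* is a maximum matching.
2 (matching: (2,6), (3,5); upper bound min(|L|,|R|) = min(3,3) = 3)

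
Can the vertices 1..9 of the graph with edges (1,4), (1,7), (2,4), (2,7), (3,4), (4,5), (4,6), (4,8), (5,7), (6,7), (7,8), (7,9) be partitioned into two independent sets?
Yes. Partition: {1, 2, 3, 5, 6, 8, 9}, {4, 7}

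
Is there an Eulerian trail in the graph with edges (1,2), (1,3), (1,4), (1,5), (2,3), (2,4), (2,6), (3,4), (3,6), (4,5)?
Yes — and in fact it has an Eulerian circuit (the graph is connected and all 6 vertices have even degree)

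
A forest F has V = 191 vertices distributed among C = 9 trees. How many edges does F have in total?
182 (Each of the 9 component trees on V_i vertices has V_i - 1 edges; summing gives V - C = 191 - 9 = 182)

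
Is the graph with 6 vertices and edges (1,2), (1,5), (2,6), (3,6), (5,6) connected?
No, it has 2 components: {1, 2, 3, 5, 6}, {4}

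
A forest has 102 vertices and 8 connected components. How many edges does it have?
94 (Each of the 8 component trees on V_i vertices has V_i - 1 edges; summing gives V - C = 102 - 8 = 94)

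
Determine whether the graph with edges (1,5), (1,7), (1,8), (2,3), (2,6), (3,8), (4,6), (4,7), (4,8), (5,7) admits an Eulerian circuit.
No (4 vertices have odd degree: {1, 4, 7, 8}; Eulerian circuit requires 0)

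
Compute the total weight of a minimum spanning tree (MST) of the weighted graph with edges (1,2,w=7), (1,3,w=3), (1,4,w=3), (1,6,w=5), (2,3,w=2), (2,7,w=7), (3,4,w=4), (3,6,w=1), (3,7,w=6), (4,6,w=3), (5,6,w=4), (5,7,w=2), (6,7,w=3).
14 (MST edges: (1,3,w=3), (1,4,w=3), (2,3,w=2), (3,6,w=1), (5,7,w=2), (6,7,w=3); sum of weights 3 + 3 + 2 + 1 + 2 + 3 = 14)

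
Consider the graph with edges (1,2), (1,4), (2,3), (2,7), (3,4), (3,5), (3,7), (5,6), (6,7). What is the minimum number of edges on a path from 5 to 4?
2 (path: 5 -> 3 -> 4, 2 edges)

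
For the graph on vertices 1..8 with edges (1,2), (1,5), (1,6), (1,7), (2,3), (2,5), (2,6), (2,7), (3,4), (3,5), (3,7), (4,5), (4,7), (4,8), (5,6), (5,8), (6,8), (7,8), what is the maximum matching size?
4 (matching: (1,5), (2,6), (3,7), (4,8); upper bound floor(n/2) = floor(8/2) = 4)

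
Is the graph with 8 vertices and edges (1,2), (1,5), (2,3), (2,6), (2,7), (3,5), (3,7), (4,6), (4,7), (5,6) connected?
No, it has 2 components: {1, 2, 3, 4, 5, 6, 7}, {8}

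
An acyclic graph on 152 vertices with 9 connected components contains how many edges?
143 (Each of the 9 component trees on V_i vertices has V_i - 1 edges; summing gives V - C = 152 - 9 = 143)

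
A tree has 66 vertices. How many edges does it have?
65 (A tree on V vertices has V - 1 edges, so 66 - 1 = 65)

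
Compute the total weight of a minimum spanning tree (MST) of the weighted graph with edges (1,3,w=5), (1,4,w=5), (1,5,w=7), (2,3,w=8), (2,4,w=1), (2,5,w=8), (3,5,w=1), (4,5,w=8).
12 (MST edges: (1,3,w=5), (1,4,w=5), (2,4,w=1), (3,5,w=1); sum of weights 5 + 5 + 1 + 1 = 12)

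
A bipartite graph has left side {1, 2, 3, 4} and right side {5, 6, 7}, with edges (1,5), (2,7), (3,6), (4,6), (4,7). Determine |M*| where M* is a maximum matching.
3 (matching: (1,5), (2,7), (3,6); upper bound min(|L|,|R|) = min(4,3) = 3)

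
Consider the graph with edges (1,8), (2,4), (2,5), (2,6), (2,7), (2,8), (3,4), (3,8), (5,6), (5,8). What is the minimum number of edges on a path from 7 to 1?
3 (path: 7 -> 2 -> 8 -> 1, 3 edges)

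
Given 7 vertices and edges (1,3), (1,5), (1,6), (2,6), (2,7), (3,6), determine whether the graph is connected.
No, it has 2 components: {1, 2, 3, 5, 6, 7}, {4}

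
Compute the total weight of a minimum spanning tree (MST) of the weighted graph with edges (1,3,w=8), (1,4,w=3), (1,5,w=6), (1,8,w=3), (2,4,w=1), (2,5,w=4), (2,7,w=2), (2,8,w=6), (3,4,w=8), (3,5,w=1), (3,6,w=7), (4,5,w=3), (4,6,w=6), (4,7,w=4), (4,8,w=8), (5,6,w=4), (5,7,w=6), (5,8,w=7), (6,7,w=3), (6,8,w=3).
16 (MST edges: (1,4,w=3), (1,8,w=3), (2,4,w=1), (2,7,w=2), (3,5,w=1), (4,5,w=3), (6,8,w=3); sum of weights 3 + 3 + 1 + 2 + 1 + 3 + 3 = 16)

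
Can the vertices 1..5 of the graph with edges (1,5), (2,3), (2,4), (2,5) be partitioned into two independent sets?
Yes. Partition: {1, 2}, {3, 4, 5}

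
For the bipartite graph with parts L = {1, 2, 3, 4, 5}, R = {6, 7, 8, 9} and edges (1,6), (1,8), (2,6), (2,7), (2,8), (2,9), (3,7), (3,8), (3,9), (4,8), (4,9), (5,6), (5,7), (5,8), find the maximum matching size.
4 (matching: (1,8), (2,9), (3,7), (5,6); upper bound min(|L|,|R|) = min(5,4) = 4)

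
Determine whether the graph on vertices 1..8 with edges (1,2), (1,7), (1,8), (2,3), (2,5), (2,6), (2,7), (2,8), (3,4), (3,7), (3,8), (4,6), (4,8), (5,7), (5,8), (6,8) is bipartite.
No (odd cycle of length 3: 2 -> 1 -> 8 -> 2)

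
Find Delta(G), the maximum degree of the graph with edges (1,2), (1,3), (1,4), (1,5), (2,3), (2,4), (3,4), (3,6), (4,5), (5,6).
4 (attained at vertices 1, 3, 4)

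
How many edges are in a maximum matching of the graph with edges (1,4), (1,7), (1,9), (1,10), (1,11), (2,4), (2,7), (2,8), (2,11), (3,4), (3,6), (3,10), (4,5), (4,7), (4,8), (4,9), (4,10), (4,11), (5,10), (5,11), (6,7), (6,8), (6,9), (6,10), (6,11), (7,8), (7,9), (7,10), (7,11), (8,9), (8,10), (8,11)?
5 (matching: (2,8), (3,10), (4,5), (6,9), (7,11); upper bound floor(n/2) = floor(11/2) = 5)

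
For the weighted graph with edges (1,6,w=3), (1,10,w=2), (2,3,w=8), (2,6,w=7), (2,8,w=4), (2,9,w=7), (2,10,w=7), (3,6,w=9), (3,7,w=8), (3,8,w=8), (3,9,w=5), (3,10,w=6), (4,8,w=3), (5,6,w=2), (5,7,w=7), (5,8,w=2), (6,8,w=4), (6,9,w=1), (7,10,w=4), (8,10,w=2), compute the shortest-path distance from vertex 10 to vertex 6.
5 (path: 10 -> 1 -> 6; weights 2 + 3 = 5)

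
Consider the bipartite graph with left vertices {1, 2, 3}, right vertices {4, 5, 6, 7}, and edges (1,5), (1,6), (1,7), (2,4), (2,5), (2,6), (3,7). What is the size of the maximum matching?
3 (matching: (1,5), (2,6), (3,7); upper bound min(|L|,|R|) = min(3,4) = 3)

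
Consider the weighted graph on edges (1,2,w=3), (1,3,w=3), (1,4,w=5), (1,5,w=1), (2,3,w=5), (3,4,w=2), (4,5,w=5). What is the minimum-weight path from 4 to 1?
5 (path: 4 -> 1; weights 5 = 5)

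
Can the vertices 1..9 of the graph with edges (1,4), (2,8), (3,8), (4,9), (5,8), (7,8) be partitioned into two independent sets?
Yes. Partition: {1, 2, 3, 5, 6, 7, 9}, {4, 8}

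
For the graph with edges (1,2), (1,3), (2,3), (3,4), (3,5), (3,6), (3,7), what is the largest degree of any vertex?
6 (attained at vertex 3)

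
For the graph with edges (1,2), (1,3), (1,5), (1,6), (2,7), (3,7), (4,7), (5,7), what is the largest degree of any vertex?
4 (attained at vertices 1, 7)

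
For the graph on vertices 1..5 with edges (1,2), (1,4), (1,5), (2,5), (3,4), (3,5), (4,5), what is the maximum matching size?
2 (matching: (1,4), (3,5); upper bound floor(n/2) = floor(5/2) = 2)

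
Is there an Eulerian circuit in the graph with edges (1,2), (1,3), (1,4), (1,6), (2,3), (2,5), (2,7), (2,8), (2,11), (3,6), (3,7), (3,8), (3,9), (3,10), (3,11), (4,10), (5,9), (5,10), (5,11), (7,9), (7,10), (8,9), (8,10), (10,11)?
Yes (the graph is connected and all 11 vertices have even degree)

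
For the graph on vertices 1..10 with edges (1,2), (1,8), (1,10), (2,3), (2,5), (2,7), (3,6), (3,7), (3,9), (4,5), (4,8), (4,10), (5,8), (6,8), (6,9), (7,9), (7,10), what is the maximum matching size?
5 (matching: (1,10), (2,5), (3,6), (4,8), (7,9); upper bound floor(n/2) = floor(10/2) = 5)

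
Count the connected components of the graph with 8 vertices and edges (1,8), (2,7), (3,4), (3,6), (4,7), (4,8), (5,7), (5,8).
1 (components: {1, 2, 3, 4, 5, 6, 7, 8})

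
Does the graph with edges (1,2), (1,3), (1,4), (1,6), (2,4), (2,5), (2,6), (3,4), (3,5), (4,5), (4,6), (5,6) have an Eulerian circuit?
No (2 vertices have odd degree: {3, 4}; Eulerian circuit requires 0)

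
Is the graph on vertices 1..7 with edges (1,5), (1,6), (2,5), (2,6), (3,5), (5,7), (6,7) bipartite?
Yes. Partition: {1, 2, 3, 4, 7}, {5, 6}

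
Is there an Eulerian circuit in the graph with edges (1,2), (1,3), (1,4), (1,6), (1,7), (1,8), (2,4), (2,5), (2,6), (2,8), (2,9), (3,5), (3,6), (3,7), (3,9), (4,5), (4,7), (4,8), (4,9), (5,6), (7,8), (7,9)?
No (2 vertices have odd degree: {3, 7}; Eulerian circuit requires 0)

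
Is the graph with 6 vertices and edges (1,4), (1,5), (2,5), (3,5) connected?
No, it has 2 components: {1, 2, 3, 4, 5}, {6}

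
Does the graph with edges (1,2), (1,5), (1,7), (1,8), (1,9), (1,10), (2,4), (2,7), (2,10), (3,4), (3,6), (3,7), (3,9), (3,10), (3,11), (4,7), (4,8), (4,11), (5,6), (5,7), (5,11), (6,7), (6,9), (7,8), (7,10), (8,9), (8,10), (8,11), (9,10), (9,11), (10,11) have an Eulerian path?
Yes (the graph is connected and exactly 2 vertices have odd degree: {4, 10}; any Eulerian path must start and end at those)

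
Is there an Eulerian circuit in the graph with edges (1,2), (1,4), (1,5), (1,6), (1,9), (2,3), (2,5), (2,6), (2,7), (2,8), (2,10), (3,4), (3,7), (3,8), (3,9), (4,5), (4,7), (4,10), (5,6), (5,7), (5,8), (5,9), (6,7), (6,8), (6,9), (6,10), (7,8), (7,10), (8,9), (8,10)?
No (10 vertices have odd degree: {1, 2, 3, 4, 5, 6, 7, 8, 9, 10}; Eulerian circuit requires 0)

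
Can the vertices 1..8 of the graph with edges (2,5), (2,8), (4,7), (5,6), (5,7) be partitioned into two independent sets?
Yes. Partition: {1, 2, 3, 6, 7}, {4, 5, 8}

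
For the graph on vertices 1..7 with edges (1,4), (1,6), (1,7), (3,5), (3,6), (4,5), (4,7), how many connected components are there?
2 (components: {1, 3, 4, 5, 6, 7}, {2})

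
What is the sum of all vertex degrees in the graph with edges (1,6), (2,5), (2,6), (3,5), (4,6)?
10 (handshake: sum of degrees = 2|E| = 2 x 5 = 10)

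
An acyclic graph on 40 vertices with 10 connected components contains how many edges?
30 (Each of the 10 component trees on V_i vertices has V_i - 1 edges; summing gives V - C = 40 - 10 = 30)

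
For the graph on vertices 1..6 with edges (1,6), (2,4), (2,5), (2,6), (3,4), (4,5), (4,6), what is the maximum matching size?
3 (matching: (1,6), (2,5), (3,4); upper bound floor(n/2) = floor(6/2) = 3)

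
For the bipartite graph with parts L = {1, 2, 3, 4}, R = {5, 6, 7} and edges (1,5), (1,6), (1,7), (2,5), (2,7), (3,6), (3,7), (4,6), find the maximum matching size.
3 (matching: (1,7), (2,5), (3,6); upper bound min(|L|,|R|) = min(4,3) = 3)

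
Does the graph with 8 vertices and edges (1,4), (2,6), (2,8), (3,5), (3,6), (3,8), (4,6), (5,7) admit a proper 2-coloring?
Yes. Partition: {1, 5, 6, 8}, {2, 3, 4, 7}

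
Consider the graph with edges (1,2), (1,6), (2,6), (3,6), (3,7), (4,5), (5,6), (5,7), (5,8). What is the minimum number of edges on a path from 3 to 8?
3 (path: 3 -> 7 -> 5 -> 8, 3 edges)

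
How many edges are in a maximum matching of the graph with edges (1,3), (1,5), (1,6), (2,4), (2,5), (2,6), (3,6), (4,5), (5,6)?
3 (matching: (1,3), (2,6), (4,5); upper bound floor(n/2) = floor(6/2) = 3)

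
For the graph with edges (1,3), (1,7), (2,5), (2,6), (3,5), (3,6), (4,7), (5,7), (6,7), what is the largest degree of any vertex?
4 (attained at vertex 7)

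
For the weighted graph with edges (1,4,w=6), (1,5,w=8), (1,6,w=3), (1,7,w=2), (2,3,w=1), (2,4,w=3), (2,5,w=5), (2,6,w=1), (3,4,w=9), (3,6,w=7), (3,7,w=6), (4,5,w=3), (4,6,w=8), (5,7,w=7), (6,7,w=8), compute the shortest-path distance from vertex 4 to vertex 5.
3 (path: 4 -> 5; weights 3 = 3)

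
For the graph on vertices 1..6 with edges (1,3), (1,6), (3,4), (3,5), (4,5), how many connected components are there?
2 (components: {1, 3, 4, 5, 6}, {2})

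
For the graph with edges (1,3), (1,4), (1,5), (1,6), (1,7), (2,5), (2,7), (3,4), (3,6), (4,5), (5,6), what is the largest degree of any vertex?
5 (attained at vertex 1)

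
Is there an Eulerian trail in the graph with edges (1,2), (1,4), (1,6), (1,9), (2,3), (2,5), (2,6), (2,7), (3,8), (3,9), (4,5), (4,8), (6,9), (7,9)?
No (4 vertices have odd degree: {2, 3, 4, 6}; Eulerian path requires 0 or 2)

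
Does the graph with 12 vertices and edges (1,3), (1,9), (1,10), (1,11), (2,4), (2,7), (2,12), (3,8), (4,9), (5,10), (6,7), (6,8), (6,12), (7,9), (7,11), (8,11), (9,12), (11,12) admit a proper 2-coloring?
Yes. Partition: {1, 4, 5, 7, 8, 12}, {2, 3, 6, 9, 10, 11}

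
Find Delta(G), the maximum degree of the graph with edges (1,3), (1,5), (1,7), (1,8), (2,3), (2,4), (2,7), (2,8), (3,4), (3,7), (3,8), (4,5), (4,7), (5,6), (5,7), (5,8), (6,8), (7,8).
6 (attained at vertices 7, 8)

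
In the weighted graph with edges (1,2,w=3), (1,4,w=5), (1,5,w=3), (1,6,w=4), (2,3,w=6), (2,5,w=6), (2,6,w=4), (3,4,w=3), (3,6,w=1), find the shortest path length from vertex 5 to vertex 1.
3 (path: 5 -> 1; weights 3 = 3)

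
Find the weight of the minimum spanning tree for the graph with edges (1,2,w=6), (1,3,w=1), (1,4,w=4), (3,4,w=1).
8 (MST edges: (1,2,w=6), (1,3,w=1), (3,4,w=1); sum of weights 6 + 1 + 1 = 8)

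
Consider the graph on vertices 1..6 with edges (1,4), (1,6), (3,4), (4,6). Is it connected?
No, it has 3 components: {1, 3, 4, 6}, {2}, {5}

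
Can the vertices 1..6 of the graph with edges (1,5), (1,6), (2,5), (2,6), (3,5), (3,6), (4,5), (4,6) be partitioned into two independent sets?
Yes. Partition: {1, 2, 3, 4}, {5, 6}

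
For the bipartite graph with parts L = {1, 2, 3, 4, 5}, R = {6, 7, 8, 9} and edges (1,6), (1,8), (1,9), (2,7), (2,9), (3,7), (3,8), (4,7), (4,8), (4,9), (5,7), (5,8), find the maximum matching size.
4 (matching: (1,6), (2,7), (3,8), (4,9); upper bound min(|L|,|R|) = min(5,4) = 4)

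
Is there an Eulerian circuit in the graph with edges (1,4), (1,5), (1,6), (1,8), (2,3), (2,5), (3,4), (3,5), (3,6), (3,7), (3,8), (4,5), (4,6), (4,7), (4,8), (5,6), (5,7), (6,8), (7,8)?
No (2 vertices have odd degree: {6, 8}; Eulerian circuit requires 0)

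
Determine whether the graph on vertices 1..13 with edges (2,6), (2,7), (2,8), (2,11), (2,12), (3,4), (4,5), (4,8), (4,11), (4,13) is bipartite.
Yes. Partition: {1, 2, 4, 9, 10}, {3, 5, 6, 7, 8, 11, 12, 13}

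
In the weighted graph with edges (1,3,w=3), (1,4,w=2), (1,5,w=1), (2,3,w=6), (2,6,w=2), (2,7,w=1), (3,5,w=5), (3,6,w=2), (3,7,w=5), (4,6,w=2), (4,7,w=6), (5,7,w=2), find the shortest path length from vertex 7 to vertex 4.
5 (path: 7 -> 2 -> 6 -> 4; weights 1 + 2 + 2 = 5)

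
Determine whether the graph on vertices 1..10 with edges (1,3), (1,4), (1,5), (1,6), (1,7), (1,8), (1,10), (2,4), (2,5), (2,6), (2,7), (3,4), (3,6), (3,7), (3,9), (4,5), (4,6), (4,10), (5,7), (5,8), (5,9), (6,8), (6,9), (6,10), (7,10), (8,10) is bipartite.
No (odd cycle of length 3: 7 -> 1 -> 3 -> 7)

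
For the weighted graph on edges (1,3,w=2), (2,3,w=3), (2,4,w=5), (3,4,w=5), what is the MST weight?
10 (MST edges: (1,3,w=2), (2,3,w=3), (2,4,w=5); sum of weights 2 + 3 + 5 = 10)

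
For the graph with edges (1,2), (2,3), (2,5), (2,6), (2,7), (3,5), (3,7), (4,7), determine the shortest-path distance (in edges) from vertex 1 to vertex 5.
2 (path: 1 -> 2 -> 5, 2 edges)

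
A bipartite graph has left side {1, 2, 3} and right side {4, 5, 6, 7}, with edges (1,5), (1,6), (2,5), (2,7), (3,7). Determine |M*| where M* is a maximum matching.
3 (matching: (1,6), (2,5), (3,7); upper bound min(|L|,|R|) = min(3,4) = 3)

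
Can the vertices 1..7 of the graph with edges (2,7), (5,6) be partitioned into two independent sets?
Yes. Partition: {1, 2, 3, 4, 5}, {6, 7}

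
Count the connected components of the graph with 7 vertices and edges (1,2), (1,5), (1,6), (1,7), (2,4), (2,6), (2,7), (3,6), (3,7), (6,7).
1 (components: {1, 2, 3, 4, 5, 6, 7})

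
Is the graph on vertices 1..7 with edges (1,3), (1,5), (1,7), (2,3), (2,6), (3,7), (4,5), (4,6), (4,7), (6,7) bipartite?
No (odd cycle of length 3: 3 -> 1 -> 7 -> 3)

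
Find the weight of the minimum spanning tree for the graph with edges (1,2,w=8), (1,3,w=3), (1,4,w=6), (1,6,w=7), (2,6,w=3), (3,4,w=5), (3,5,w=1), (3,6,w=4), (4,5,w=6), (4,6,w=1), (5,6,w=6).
12 (MST edges: (1,3,w=3), (2,6,w=3), (3,5,w=1), (3,6,w=4), (4,6,w=1); sum of weights 3 + 3 + 1 + 4 + 1 = 12)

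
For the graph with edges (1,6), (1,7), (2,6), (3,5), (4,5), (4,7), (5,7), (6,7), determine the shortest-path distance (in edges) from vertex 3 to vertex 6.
3 (path: 3 -> 5 -> 7 -> 6, 3 edges)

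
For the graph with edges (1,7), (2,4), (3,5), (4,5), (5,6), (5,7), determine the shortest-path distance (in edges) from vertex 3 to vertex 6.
2 (path: 3 -> 5 -> 6, 2 edges)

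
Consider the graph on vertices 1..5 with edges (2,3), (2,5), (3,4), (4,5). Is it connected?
No, it has 2 components: {1}, {2, 3, 4, 5}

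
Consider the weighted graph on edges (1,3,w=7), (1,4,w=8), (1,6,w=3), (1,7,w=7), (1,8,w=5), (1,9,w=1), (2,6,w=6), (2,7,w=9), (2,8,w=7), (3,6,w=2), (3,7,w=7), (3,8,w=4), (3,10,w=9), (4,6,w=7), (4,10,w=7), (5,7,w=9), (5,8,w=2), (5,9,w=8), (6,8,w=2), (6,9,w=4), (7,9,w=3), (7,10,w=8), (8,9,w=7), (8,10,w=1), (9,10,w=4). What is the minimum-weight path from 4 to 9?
9 (path: 4 -> 1 -> 9; weights 8 + 1 = 9)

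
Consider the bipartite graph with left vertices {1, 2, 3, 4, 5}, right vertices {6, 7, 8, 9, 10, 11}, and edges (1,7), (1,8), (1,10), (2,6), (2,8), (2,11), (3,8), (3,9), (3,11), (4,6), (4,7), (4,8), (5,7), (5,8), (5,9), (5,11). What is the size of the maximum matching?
5 (matching: (1,10), (2,11), (3,9), (4,8), (5,7); upper bound min(|L|,|R|) = min(5,6) = 5)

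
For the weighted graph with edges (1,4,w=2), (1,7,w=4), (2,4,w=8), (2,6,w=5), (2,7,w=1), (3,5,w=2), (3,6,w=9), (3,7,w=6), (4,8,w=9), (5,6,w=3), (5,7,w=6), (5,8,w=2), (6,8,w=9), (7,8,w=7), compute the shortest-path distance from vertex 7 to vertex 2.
1 (path: 7 -> 2; weights 1 = 1)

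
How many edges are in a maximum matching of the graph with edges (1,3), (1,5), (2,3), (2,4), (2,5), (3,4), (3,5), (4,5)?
2 (matching: (1,3), (4,5); upper bound floor(n/2) = floor(5/2) = 2)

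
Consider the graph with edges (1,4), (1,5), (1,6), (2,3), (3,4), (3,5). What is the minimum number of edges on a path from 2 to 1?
3 (path: 2 -> 3 -> 4 -> 1, 3 edges)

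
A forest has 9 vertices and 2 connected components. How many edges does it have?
7 (Each of the 2 component trees on V_i vertices has V_i - 1 edges; summing gives V - C = 9 - 2 = 7)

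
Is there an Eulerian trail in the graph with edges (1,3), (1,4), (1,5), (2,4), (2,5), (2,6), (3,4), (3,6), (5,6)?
No (6 vertices have odd degree: {1, 2, 3, 4, 5, 6}; Eulerian path requires 0 or 2)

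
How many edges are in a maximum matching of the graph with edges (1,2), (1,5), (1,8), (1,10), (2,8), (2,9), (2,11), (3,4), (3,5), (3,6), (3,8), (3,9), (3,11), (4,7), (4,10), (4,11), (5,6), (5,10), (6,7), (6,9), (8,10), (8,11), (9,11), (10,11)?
5 (matching: (1,5), (3,11), (4,7), (6,9), (8,10); upper bound floor(n/2) = floor(11/2) = 5)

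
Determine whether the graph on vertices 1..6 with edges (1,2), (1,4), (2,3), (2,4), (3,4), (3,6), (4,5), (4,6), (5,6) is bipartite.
No (odd cycle of length 3: 2 -> 1 -> 4 -> 2)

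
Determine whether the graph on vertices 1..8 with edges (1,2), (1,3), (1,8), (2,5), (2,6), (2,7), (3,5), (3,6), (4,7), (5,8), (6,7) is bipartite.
No (odd cycle of length 5: 6 -> 3 -> 1 -> 2 -> 7 -> 6)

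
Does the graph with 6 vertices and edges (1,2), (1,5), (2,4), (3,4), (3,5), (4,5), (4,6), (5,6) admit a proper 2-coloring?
No (odd cycle of length 3: 6 -> 5 -> 4 -> 6)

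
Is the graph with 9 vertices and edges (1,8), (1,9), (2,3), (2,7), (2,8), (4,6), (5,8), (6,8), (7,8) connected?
Yes (BFS from 1 visits [1, 8, 9, 2, 5, 6, 7, 3, 4] — all 9 vertices reached)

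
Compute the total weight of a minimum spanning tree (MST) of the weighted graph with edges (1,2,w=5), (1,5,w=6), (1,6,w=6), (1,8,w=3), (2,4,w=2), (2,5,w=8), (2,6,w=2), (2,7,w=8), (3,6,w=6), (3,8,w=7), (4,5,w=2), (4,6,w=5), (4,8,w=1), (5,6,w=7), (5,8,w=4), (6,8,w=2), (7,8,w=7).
23 (MST edges: (1,8,w=3), (2,4,w=2), (2,6,w=2), (3,6,w=6), (4,5,w=2), (4,8,w=1), (7,8,w=7); sum of weights 3 + 2 + 2 + 6 + 2 + 1 + 7 = 23)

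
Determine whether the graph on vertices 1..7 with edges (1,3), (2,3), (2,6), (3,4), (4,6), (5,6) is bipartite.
Yes. Partition: {1, 2, 4, 5, 7}, {3, 6}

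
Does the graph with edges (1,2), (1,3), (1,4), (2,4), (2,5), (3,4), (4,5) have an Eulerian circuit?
No (2 vertices have odd degree: {1, 2}; Eulerian circuit requires 0)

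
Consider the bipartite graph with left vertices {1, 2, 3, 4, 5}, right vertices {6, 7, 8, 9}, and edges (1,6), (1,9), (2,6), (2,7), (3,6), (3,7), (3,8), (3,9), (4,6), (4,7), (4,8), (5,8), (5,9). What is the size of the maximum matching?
4 (matching: (1,9), (2,7), (3,8), (4,6); upper bound min(|L|,|R|) = min(5,4) = 4)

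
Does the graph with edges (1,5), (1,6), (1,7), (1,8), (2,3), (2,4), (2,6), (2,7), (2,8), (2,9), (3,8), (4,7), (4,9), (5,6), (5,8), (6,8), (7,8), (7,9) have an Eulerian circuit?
No (4 vertices have odd degree: {4, 5, 7, 9}; Eulerian circuit requires 0)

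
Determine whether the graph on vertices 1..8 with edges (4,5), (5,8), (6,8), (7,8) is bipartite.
Yes. Partition: {1, 2, 3, 4, 8}, {5, 6, 7}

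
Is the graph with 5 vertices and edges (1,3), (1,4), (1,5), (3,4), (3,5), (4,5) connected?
No, it has 2 components: {1, 3, 4, 5}, {2}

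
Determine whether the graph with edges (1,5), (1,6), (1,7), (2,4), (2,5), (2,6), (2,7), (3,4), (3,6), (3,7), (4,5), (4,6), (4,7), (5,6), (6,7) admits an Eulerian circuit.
No (4 vertices have odd degree: {1, 3, 4, 7}; Eulerian circuit requires 0)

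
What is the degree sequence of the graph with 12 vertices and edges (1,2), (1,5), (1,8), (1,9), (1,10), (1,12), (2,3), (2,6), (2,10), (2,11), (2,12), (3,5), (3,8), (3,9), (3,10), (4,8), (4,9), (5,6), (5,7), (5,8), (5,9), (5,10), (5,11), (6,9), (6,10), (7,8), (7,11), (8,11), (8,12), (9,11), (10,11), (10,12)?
[8, 7, 7, 6, 6, 6, 6, 5, 4, 4, 3, 2] (degrees: deg(1)=6, deg(2)=6, deg(3)=5, deg(4)=2, deg(5)=8, deg(6)=4, deg(7)=3, deg(8)=7, deg(9)=6, deg(10)=7, deg(11)=6, deg(12)=4)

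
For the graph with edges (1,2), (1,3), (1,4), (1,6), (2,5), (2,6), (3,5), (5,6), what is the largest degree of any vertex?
4 (attained at vertex 1)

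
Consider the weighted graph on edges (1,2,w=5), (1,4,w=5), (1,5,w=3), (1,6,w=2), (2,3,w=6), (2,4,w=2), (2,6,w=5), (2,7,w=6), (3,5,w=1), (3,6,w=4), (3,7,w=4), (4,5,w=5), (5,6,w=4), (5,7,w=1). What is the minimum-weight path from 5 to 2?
7 (path: 5 -> 3 -> 2; weights 1 + 6 = 7)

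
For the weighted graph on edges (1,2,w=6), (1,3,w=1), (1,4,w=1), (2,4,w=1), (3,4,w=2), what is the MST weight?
3 (MST edges: (1,3,w=1), (1,4,w=1), (2,4,w=1); sum of weights 1 + 1 + 1 = 3)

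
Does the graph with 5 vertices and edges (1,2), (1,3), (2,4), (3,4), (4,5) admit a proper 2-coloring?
Yes. Partition: {1, 4}, {2, 3, 5}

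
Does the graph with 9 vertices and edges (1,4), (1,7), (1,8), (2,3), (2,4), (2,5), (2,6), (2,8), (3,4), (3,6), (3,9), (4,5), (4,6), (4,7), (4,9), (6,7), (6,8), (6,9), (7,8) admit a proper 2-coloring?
No (odd cycle of length 3: 7 -> 1 -> 4 -> 7)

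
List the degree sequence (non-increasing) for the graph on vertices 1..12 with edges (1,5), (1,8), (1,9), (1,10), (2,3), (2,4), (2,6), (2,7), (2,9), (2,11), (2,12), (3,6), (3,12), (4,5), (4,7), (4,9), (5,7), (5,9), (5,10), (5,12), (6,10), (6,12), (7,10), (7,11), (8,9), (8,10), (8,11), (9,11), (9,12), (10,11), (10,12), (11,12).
[7, 7, 7, 7, 6, 6, 5, 4, 4, 4, 4, 3] (degrees: deg(1)=4, deg(2)=7, deg(3)=3, deg(4)=4, deg(5)=6, deg(6)=4, deg(7)=5, deg(8)=4, deg(9)=7, deg(10)=7, deg(11)=6, deg(12)=7)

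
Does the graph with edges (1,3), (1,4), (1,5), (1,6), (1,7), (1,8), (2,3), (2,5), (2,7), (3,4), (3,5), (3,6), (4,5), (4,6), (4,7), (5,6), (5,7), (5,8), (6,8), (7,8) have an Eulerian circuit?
No (6 vertices have odd degree: {2, 3, 4, 5, 6, 7}; Eulerian circuit requires 0)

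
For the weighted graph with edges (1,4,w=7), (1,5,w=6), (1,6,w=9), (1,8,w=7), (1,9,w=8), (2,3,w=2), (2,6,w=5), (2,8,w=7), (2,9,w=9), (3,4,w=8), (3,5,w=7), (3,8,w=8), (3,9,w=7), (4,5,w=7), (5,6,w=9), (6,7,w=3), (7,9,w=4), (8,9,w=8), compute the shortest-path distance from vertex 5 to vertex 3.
7 (path: 5 -> 3; weights 7 = 7)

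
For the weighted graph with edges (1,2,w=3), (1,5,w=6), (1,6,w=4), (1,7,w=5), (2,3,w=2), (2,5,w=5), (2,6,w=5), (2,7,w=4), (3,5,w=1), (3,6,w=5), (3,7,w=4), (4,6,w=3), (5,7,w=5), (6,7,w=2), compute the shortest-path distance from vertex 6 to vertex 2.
5 (path: 6 -> 2; weights 5 = 5)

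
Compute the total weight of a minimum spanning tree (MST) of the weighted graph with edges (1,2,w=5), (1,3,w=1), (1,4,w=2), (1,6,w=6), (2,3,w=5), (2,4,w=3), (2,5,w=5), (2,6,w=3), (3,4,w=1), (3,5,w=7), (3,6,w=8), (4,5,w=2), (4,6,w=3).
10 (MST edges: (1,3,w=1), (2,4,w=3), (2,6,w=3), (3,4,w=1), (4,5,w=2); sum of weights 1 + 3 + 3 + 1 + 2 = 10)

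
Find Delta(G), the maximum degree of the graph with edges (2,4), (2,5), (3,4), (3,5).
2 (attained at vertices 2, 3, 4, 5)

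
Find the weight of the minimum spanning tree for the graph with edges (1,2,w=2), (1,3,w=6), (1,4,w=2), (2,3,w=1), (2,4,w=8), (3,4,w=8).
5 (MST edges: (1,2,w=2), (1,4,w=2), (2,3,w=1); sum of weights 2 + 2 + 1 = 5)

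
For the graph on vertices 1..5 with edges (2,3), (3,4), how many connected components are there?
3 (components: {1}, {2, 3, 4}, {5})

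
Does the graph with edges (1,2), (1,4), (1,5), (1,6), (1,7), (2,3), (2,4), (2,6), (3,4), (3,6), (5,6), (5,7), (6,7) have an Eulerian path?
No (6 vertices have odd degree: {1, 3, 4, 5, 6, 7}; Eulerian path requires 0 or 2)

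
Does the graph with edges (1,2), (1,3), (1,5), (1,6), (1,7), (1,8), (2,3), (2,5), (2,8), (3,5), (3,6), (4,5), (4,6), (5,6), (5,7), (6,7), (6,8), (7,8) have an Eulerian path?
Yes — and in fact it has an Eulerian circuit (the graph is connected and all 8 vertices have even degree)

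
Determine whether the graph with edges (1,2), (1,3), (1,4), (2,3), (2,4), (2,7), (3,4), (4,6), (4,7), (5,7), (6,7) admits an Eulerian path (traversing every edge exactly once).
No (4 vertices have odd degree: {1, 3, 4, 5}; Eulerian path requires 0 or 2)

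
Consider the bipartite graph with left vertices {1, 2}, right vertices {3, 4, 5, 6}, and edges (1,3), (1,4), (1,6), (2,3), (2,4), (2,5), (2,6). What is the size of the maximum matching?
2 (matching: (1,6), (2,5); upper bound min(|L|,|R|) = min(2,4) = 2)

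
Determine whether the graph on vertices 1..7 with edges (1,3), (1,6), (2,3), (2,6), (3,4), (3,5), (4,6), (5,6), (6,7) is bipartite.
Yes. Partition: {1, 2, 4, 5, 7}, {3, 6}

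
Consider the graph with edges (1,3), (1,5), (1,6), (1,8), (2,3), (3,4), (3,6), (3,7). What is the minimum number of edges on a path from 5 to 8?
2 (path: 5 -> 1 -> 8, 2 edges)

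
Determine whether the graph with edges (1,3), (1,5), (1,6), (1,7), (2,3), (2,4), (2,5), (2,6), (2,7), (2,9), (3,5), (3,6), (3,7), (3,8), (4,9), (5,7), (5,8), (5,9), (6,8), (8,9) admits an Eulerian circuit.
Yes (the graph is connected and all 9 vertices have even degree)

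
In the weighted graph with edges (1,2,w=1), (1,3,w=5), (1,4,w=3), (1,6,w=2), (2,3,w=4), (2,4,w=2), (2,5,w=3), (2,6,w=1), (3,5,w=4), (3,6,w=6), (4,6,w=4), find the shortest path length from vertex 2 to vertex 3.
4 (path: 2 -> 3; weights 4 = 4)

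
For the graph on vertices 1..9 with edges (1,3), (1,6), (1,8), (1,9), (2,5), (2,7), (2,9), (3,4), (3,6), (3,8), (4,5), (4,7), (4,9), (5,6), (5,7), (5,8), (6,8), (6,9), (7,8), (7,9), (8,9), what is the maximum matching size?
4 (matching: (2,7), (3,6), (4,9), (5,8); upper bound floor(n/2) = floor(9/2) = 4)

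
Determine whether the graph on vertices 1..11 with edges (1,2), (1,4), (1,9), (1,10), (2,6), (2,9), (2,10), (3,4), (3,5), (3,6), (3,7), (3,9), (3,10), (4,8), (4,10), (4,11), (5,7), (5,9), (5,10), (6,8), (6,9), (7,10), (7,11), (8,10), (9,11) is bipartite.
No (odd cycle of length 3: 10 -> 1 -> 2 -> 10)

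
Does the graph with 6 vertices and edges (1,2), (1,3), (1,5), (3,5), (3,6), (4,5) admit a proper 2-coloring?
No (odd cycle of length 3: 3 -> 1 -> 5 -> 3)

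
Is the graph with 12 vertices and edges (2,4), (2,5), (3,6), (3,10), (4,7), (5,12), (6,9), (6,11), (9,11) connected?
No, it has 4 components: {1}, {2, 4, 5, 7, 12}, {3, 6, 9, 10, 11}, {8}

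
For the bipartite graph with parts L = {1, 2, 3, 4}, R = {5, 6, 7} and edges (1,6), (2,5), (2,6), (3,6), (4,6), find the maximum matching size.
2 (matching: (1,6), (2,5); upper bound min(|L|,|R|) = min(4,3) = 3)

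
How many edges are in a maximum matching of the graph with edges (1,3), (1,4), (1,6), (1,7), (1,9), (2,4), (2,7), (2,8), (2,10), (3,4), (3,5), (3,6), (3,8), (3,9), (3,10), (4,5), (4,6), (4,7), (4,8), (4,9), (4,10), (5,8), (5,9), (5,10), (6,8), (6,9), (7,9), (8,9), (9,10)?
5 (matching: (1,7), (2,10), (3,5), (4,8), (6,9); upper bound floor(n/2) = floor(10/2) = 5)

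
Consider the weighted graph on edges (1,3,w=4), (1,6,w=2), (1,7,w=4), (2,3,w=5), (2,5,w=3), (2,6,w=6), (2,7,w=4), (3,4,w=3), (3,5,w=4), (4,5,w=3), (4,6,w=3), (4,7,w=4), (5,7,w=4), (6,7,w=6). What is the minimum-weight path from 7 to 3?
7 (path: 7 -> 4 -> 3; weights 4 + 3 = 7)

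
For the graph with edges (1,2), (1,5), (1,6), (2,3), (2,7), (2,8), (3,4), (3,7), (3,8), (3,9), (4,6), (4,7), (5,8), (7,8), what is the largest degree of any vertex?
5 (attained at vertex 3)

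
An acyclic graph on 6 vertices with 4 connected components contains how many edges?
2 (Each of the 4 component trees on V_i vertices has V_i - 1 edges; summing gives V - C = 6 - 4 = 2)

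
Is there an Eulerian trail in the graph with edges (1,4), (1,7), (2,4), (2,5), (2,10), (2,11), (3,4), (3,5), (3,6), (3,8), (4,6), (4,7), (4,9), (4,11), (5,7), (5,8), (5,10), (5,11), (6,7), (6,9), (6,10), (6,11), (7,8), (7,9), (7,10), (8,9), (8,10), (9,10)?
No (4 vertices have odd degree: {4, 7, 8, 9}; Eulerian path requires 0 or 2)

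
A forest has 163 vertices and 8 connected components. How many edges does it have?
155 (Each of the 8 component trees on V_i vertices has V_i - 1 edges; summing gives V - C = 163 - 8 = 155)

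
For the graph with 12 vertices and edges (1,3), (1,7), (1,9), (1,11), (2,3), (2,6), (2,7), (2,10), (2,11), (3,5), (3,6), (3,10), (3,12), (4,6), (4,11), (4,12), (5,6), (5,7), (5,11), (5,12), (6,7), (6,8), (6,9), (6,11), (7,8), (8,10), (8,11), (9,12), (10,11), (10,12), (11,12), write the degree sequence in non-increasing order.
[8, 8, 6, 6, 5, 5, 5, 5, 4, 4, 3, 3] (degrees: deg(1)=4, deg(2)=5, deg(3)=6, deg(4)=3, deg(5)=5, deg(6)=8, deg(7)=5, deg(8)=4, deg(9)=3, deg(10)=5, deg(11)=8, deg(12)=6)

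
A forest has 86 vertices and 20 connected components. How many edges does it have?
66 (Each of the 20 component trees on V_i vertices has V_i - 1 edges; summing gives V - C = 86 - 20 = 66)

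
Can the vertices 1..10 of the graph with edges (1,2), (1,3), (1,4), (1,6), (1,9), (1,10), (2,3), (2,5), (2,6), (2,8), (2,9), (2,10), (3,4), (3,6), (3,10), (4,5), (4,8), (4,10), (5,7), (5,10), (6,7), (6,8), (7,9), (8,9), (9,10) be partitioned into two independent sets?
No (odd cycle of length 3: 10 -> 1 -> 2 -> 10)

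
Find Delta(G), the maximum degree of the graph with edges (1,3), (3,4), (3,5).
3 (attained at vertex 3)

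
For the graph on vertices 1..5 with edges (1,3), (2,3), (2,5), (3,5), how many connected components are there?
2 (components: {1, 2, 3, 5}, {4})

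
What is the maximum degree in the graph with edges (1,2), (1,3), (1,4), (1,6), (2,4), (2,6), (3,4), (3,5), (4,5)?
4 (attained at vertices 1, 4)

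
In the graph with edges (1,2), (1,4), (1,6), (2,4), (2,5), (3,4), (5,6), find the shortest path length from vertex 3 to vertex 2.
2 (path: 3 -> 4 -> 2, 2 edges)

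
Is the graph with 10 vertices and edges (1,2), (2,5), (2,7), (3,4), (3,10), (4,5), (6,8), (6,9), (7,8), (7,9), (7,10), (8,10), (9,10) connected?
Yes (BFS from 1 visits [1, 2, 5, 7, 4, 8, 9, 10, 3, 6] — all 10 vertices reached)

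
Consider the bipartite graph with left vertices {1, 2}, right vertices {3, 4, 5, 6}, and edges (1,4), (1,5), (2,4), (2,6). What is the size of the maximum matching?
2 (matching: (1,5), (2,6); upper bound min(|L|,|R|) = min(2,4) = 2)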